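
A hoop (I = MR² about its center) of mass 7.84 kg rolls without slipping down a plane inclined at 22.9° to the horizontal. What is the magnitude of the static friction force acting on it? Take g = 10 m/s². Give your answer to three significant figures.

f ≈ 15.3 N

With I = MR², the ratio k = I/(MR²) is 1.
Along the incline Mg sinθ − f = Ma, and torque about the center fR = Iα = kMR²(a/R) gives f = kMa.
Combining, a = g sinθ/(1+k) and f = kMa = kMg sinθ/(1+k).
f = 1 × 7.84 × 10 × sin22.9° / 2 ≈ 15.3 N.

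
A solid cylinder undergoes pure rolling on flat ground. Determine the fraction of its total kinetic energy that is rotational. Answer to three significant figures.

fraction ≈ 0.333

With I = (1/2)MR², the ratio k = I/(MR²) is 0.5.
Since ω = v/R, the translational part is ½Mv² and the rotational part is ½I(v/R)² = ½kMv²; the total is ½(1+k)Mv².
The rotational fraction is therefore k/(1+k) = 0.5/1.5 ≈ 0.333.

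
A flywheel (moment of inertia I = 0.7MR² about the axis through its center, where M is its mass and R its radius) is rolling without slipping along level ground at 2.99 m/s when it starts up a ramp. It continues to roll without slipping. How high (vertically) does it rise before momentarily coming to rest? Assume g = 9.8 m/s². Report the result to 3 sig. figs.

h ≈ 0.775 m

Here I = 0.7MR², so the shape factor k = I/(MR²) = 0.7.
The rolling condition ω = v/R makes the rotational term ½I(v/R)² = ½kMv², so KE_total = ½(1+k)Mv² = (17/20)Mv².
All of this converts to potential energy at the highest point: (17/20)Mv₀² = Mgh.
Thus h = (1+k)v₀²/(2g) = 1.7 × 2.99² / (2 × 9.8) ≈ 0.775 m.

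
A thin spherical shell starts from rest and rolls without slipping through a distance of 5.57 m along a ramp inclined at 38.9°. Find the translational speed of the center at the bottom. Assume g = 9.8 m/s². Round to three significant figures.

With I = (2/3)MR², the ratio k = I/(MR²) is 2/3.
The rolling condition ω = v/R makes the rotational term ½I(v/R)² = ½kMv², so KE_total = ½(1+k)Mv² = (5/6)Mv².
The vertical drop is h = L sinθ = 5.57 × sin38.9° = 3.498 m.
Setting Mgh = (5/6)Mv² gives v = √(2gh/(1+k)) = √(2·9.8·3.498/1.667) ≈ 6.41 m/s.

v ≈ 6.41 m/s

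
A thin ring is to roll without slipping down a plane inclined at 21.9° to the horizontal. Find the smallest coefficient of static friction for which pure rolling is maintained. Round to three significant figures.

μ_min ≈ 0.201

For this body I = MR², i.e. k = I/(MR²) = 1.
Along the incline Mg sinθ − f = Ma, and torque about the center fR = Iα = kMR²(a/R) gives f = kMa.
These give a = g sinθ/(1+k) and the required friction f = kMg sinθ/(1+k).
With N = Mg cosθ, the no-slip condition f ≤ μN gives μ_min = f/N = k tanθ/(1+k).
μ_min = 1 × tan21.9° / 2 ≈ 0.201.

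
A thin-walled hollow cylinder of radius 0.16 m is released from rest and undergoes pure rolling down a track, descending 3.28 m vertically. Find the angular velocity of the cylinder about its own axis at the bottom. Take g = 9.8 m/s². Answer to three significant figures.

For this body I = MR², i.e. k = I/(MR²) = 1.
Rolling without slipping gives ω = v/R, so the total kinetic energy is ½Mv² + ½Iω² = ½(1+k)Mv² = Mv².
Energy conservation Mgh = ½(1+k)Mv² gives v = √(2gh/(1+k)) = √(2 × 9.8 × 3.28 / 2) = 5.67 m/s.
The angular speed follows from ω = v/R = 5.67/0.16 ≈ 35.4 rad/s.

ω ≈ 35.4 rad/s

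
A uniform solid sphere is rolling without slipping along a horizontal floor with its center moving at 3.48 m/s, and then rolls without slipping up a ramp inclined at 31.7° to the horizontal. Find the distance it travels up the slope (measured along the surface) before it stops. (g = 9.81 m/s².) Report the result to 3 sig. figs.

Here I = (2/5)MR², so the shape factor k = I/(MR²) = 0.4.
The rolling condition ω = v/R makes the rotational term ½I(v/R)² = ½kMv², so KE_total = ½(1+k)Mv² = (7/10)Mv².
Setting this equal to Mgh gives the vertical rise h = (1+k)v₀²/(2g) = 1.4×3.48²/(2×9.81) = 0.8641 m.
The distance along the slope is d = h/sinθ = 0.8641/sin31.7° ≈ 1.64 m.

d ≈ 1.64 m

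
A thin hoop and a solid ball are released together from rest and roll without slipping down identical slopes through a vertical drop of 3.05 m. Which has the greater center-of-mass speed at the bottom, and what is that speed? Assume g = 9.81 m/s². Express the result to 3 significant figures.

the solid ball, at v ≈ 6.54 m/s

For rolling without slipping, Mgh = ½(1+k)Mv² where k = I/(MR²), so v = √(2gh/(1+k)).
Thin hoop: k = 1, giving v = √(2×9.81×3.05/2) = 5.47 m/s.
Solid ball: k = 0.4, giving v = √(2×9.81×3.05/1.4) = 6.538 m/s.
The smaller k wins: the solid ball, at ≈ 6.54 m/s.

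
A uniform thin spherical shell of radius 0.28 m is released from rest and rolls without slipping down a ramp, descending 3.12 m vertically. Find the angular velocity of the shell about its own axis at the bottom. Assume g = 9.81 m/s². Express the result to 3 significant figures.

Here I = (2/3)MR², so the shape factor k = I/(MR²) = 2/3.
Rolling without slipping gives ω = v/R, so the total kinetic energy is ½Mv² + ½Iω² = ½(1+k)Mv² = (5/6)Mv².
Energy conservation Mgh = ½(1+k)Mv² gives v = √(2gh/(1+k)) = √(2 × 9.81 × 3.12 / 1.667) = 6.06 m/s.
Then ω = v/R = 6.06 / 0.28 ≈ 21.6 rad/s.

ω ≈ 21.6 rad/s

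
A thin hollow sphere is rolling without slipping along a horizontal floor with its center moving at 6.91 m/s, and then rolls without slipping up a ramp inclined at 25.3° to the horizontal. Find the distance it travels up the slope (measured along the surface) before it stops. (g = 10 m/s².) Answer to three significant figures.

d ≈ 9.31 m

The moment of inertia is (2/3)MR², giving k ≡ I/(MR²) = 2/3.
Pure rolling means v = ωR; then KE = ½Mv² + ½I(v/R)² = ½(1+k)Mv² = (5/6)Mv².
Setting this equal to Mgh gives the vertical rise h = (1+k)v₀²/(2g) = 1.667×6.91²/(2×10) = 3.979 m.
Along the incline, d = h/sinθ = 3.979/sin25.3° ≈ 9.31 m.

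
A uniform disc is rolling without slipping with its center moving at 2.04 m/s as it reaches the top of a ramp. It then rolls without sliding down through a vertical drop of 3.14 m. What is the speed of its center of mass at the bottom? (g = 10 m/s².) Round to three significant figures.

Here I = (1/2)MR², so the shape factor k = I/(MR²) = 0.5.
Since it rolls without slipping, ω = v/R and KE = ½Mv² + ½Iω² = ½(1+k)Mv² = (3/4)Mv².
Energy conservation: (3/4)Mv₀² + Mgh = (3/4)Mv², so v² = v₀² + 2gh/(1+k).
v = √(2.04² + 2×10×3.14/1.5) = √46.03 ≈ 6.78 m/s.

v ≈ 6.78 m/s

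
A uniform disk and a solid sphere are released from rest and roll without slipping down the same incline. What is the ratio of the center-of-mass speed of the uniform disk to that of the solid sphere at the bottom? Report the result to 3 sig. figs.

v_ratio ≈ 0.966

Each satisfies Mgh = ½(1+k)Mv² with k = I/(MR²), so v ∝ 1/√(1+k).
For the uniform disk k = 0.5; for the solid sphere k = 0.4.
v₁/v₂ = √((1+k₂)/(1+k₁)) = √(1.4/1.5) ≈ 0.966.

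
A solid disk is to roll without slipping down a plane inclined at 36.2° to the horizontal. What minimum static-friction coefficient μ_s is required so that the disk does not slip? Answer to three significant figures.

μ_min ≈ 0.244

For this body I = (1/2)MR², i.e. k = I/(MR²) = 0.5.
Newton's second law down the slope: Mg sinθ − f = Ma. The torque equation fR = Iα (with α = a/R) gives f = kMa.
These give a = g sinθ/(1+k) and the required friction f = kMg sinθ/(1+k).
The normal force is N = Mg cosθ, so μ_min = f/N = k tanθ/(1+k).
μ_min = 0.5 × tan36.2° / 1.5 ≈ 0.244.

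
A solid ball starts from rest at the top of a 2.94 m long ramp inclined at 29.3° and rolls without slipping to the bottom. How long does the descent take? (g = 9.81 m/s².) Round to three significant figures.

t ≈ 1.31 s

Here I = (2/5)MR², so the shape factor k = I/(MR²) = 0.4.
Newton's second law down the slope: Mg sinθ − f = Ma. The torque equation fR = Iα (with α = a/R) gives f = kMa.
Hence a = g sinθ/(1+k) = 9.81×sin29.3°/1.4 = 3.429 m/s².
Starting from rest, L = ½at², so t = √(2L/a) = √(2×2.94/3.429) ≈ 1.31 s.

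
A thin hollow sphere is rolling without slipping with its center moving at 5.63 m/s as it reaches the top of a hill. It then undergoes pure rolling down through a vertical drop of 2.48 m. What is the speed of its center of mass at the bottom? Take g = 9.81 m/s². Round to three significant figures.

v ≈ 7.80 m/s

Here I = (2/3)MR², so the shape factor k = I/(MR²) = 2/3.
Rolling without slipping gives ω = v/R, so the total kinetic energy is ½Mv² + ½Iω² = ½(1+k)Mv² = (5/6)Mv².
Conserving energy between top and bottom: (5/6)Mv² = (5/6)Mv₀² + Mgh, hence v² = v₀² + 2gh/(1+k).
v = √(5.63² + 2×9.81×2.48/1.667) = √60.89 ≈ 7.80 m/s.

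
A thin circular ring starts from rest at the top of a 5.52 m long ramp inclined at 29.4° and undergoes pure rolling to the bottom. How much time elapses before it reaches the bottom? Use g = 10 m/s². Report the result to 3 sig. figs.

Here I = MR², so the shape factor k = I/(MR²) = 1.
Along the incline Mg sinθ − f = Ma, and torque about the center fR = Iα = kMR²(a/R) gives f = kMa.
Hence a = g sinθ/(1+k) = 10×sin29.4°/2 = 2.455 m/s².
Starting from rest, L = ½at², so t = √(2L/a) = √(2×5.52/2.455) ≈ 2.12 s.

t ≈ 2.12 s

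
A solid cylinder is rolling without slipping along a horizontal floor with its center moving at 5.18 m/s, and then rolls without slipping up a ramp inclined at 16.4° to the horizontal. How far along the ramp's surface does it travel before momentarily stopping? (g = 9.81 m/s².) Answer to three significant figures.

d ≈ 7.27 m

With I = (1/2)MR², the ratio k = I/(MR²) is 0.5.
Pure rolling means v = ωR; then KE = ½Mv² + ½I(v/R)² = ½(1+k)Mv² = (3/4)Mv².
Setting this equal to Mgh gives the vertical rise h = (1+k)v₀²/(2g) = 1.5×5.18²/(2×9.81) = 2.051 m.
Along the incline, d = h/sinθ = 2.051/sin16.4° ≈ 7.27 m.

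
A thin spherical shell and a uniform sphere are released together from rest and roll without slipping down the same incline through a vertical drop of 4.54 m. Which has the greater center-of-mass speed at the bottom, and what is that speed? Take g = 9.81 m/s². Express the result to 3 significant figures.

the uniform sphere, at v ≈ 7.98 m/s

For rolling without slipping, Mgh = ½(1+k)Mv² where k = I/(MR²), so v = √(2gh/(1+k)).
Thin spherical shell: k = 2/3, giving v = √(2×9.81×4.54/1.667) = 7.311 m/s.
Uniform sphere: k = 0.4, giving v = √(2×9.81×4.54/1.4) = 7.977 m/s.
The smaller k wins: the uniform sphere, at ≈ 7.98 m/s.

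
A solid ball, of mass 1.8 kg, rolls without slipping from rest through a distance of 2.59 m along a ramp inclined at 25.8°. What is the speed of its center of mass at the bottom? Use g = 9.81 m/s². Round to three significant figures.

With I = (2/5)MR², the ratio k = I/(MR²) is 0.4.
Rolling without slipping gives ω = v/R, so the total kinetic energy is ½Mv² + ½Iω² = ½(1+k)Mv² = (7/10)Mv².
The vertical drop is h = L sinθ = 2.59 × sin25.8° = 1.127 m.
Setting Mgh = (7/10)Mv² gives v = √(2gh/(1+k)) = √(2·9.81·1.127/1.4) ≈ 3.97 m/s.

v ≈ 3.97 m/s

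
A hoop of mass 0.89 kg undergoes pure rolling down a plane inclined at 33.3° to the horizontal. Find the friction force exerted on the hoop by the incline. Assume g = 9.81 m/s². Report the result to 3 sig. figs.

With I = MR², the ratio k = I/(MR²) is 1.
Newton's second law down the slope: Mg sinθ − f = Ma. The torque equation fR = Iα (with α = a/R) gives f = kMa.
Combining, a = g sinθ/(1+k) and f = kMa = kMg sinθ/(1+k).
f = 1 × 0.89 × 9.81 × sin33.3° / 2 ≈ 2.40 N.

f ≈ 2.40 N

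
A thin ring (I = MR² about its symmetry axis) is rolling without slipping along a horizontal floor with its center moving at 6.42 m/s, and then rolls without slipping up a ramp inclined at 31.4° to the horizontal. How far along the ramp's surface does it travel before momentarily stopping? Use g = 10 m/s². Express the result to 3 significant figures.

d ≈ 7.91 m

With I = MR², the ratio k = I/(MR²) is 1.
Since it rolls without slipping, ω = v/R and KE = ½Mv² + ½Iω² = ½(1+k)Mv² = Mv².
Setting this equal to Mgh gives the vertical rise h = (1+k)v₀²/(2g) = 2×6.42²/(2×10) = 4.122 m.
Along the incline, d = h/sinθ = 4.122/sin31.4° ≈ 7.91 m.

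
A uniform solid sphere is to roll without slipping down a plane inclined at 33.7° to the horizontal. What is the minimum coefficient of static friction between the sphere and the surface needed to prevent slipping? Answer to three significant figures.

μ_min ≈ 0.191

Here I = (2/5)MR², so the shape factor k = I/(MR²) = 0.4.
Newton's second law down the slope: Mg sinθ − f = Ma. The torque equation fR = Iα (with α = a/R) gives f = kMa.
These give a = g sinθ/(1+k) and the required friction f = kMg sinθ/(1+k).
The normal force is N = Mg cosθ, so μ_min = f/N = k tanθ/(1+k).
μ_min = 0.4 × tan33.7° / 1.4 ≈ 0.191.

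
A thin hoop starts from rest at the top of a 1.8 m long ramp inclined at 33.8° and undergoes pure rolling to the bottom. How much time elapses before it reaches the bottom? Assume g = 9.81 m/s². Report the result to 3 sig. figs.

The moment of inertia is MR², giving k ≡ I/(MR²) = 1.
Newton's second law down the slope: Mg sinθ − f = Ma. The torque equation fR = Iα (with α = a/R) gives f = kMa.
Hence a = g sinθ/(1+k) = 9.81×sin33.8°/2 = 2.729 m/s².
Starting from rest, L = ½at², so t = √(2L/a) = √(2×1.8/2.729) ≈ 1.15 s.

t ≈ 1.15 s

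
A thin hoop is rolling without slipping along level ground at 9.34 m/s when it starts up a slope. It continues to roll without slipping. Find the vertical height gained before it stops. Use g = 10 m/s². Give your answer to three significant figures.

For this body I = MR², i.e. k = I/(MR²) = 1.
The rolling condition ω = v/R makes the rotational term ½I(v/R)² = ½kMv², so KE_total = ½(1+k)Mv² = Mv².
At the top the kinetic energy is zero, so Mv₀² = Mgh.
Thus h = (1+k)v₀²/(2g) = 2 × 9.34² / (2 × 10) ≈ 8.72 m.

h ≈ 8.72 m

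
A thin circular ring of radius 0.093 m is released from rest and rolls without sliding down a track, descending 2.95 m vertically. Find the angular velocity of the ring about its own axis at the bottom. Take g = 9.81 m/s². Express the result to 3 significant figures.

ω ≈ 57.8 rad/s

Here I = MR², so the shape factor k = I/(MR²) = 1.
Rolling without slipping gives ω = v/R, so the total kinetic energy is ½Mv² + ½Iω² = ½(1+k)Mv² = Mv².
Energy conservation Mgh = ½(1+k)Mv² gives v = √(2gh/(1+k)) = √(2 × 9.81 × 2.95 / 2) = 5.38 m/s.
The angular speed follows from ω = v/R = 5.38/0.093 ≈ 57.8 rad/s.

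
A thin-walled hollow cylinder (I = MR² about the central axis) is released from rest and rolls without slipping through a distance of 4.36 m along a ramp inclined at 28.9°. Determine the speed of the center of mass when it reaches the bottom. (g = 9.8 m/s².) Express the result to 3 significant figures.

With I = MR², the ratio k = I/(MR²) is 1.
Since it rolls without slipping, ω = v/R and KE = ½Mv² + ½Iω² = ½(1+k)Mv² = Mv².
The vertical drop is h = L sinθ = 4.36 × sin28.9° = 2.107 m.
Energy conservation: Mgh = Mv², so v = √(2gh/(1+k)) = √(2 × 9.8 × 2.107 / 2) ≈ 4.54 m/s.

v ≈ 4.54 m/s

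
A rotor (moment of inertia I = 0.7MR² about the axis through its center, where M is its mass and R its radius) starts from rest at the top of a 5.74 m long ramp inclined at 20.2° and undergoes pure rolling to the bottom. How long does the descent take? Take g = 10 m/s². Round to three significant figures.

For this body I = 0.7MR², i.e. k = I/(MR²) = 0.7.
Along the incline Mg sinθ − f = Ma, and torque about the center fR = Iα = kMR²(a/R) gives f = kMa.
Hence a = g sinθ/(1+k) = 10×sin20.2°/1.7 = 2.031 m/s².
Starting from rest, L = ½at², so t = √(2L/a) = √(2×5.74/2.031) ≈ 2.38 s.

t ≈ 2.38 s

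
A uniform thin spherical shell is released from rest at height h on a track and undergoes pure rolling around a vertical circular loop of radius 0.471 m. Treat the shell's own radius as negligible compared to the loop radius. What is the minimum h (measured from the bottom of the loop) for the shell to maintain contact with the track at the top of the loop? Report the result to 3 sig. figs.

With I = (2/3)MR², the ratio k = I/(MR²) is 2/3.
At the top, contact is just lost when gravity alone supplies the centripetal force: Mg = Mv_top²/r, i.e. v_top² = gr.
With ω = v/R, the kinetic energy at speed v is ½(1+k)Mv² = (5/6)Mv².
Energy conservation from release (height h) to the top (height 2r): Mgh = Mg(2r) + (5/6)M·gr.
Thus h_min = 2r + (1+k)r/2 = r(2 + 1.667/2) = 0.471 × 2.833 ≈ 1.33 m.

h_min ≈ 1.33 m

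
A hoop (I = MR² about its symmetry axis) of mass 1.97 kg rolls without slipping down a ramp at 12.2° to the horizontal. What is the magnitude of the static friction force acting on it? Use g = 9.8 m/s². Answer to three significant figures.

f ≈ 2.04 N

With I = MR², the ratio k = I/(MR²) is 1.
Translational: Mg sinθ − f = Ma. Rotational about the CM: fR = Iα = kMRa, so f = kMa.
Combining, a = g sinθ/(1+k) and f = kMa = kMg sinθ/(1+k).
f = 1 × 1.97 × 9.8 × sin12.2° / 2 ≈ 2.04 N.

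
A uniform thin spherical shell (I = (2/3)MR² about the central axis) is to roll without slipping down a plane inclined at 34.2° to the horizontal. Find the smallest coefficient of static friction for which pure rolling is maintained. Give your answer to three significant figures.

μ_min ≈ 0.272

Here I = (2/3)MR², so the shape factor k = I/(MR²) = 2/3.
Newton's second law down the slope: Mg sinθ − f = Ma. The torque equation fR = Iα (with α = a/R) gives f = kMa.
These give a = g sinθ/(1+k) and the required friction f = kMg sinθ/(1+k).
The normal force is N = Mg cosθ, so μ_min = f/N = k tanθ/(1+k).
μ_min = (2/3) × tan34.2° / 1.667 ≈ 0.272.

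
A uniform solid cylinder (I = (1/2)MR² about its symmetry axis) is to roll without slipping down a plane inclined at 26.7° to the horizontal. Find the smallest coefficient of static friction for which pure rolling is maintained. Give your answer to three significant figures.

μ_min ≈ 0.168

Here I = (1/2)MR², so the shape factor k = I/(MR²) = 0.5.
Newton's second law down the slope: Mg sinθ − f = Ma. The torque equation fR = Iα (with α = a/R) gives f = kMa.
These give a = g sinθ/(1+k) and the required friction f = kMg sinθ/(1+k).
With N = Mg cosθ, the no-slip condition f ≤ μN gives μ_min = f/N = k tanθ/(1+k).
μ_min = 0.5 × tan26.7° / 1.5 ≈ 0.168.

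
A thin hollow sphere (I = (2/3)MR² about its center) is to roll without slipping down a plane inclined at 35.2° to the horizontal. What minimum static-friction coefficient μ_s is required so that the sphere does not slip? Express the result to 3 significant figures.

μ_min ≈ 0.282

The moment of inertia is (2/3)MR², giving k ≡ I/(MR²) = 2/3.
Translational: Mg sinθ − f = Ma. Rotational about the CM: fR = Iα = kMRa, so f = kMa.
These give a = g sinθ/(1+k) and the required friction f = kMg sinθ/(1+k).
The normal force is N = Mg cosθ, so μ_min = f/N = k tanθ/(1+k).
μ_min = (2/3) × tan35.2° / 1.667 ≈ 0.282.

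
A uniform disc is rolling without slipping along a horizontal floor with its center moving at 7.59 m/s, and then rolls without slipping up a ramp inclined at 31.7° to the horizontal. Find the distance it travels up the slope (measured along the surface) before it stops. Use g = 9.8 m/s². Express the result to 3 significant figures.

d ≈ 8.39 m

For this body I = (1/2)MR², i.e. k = I/(MR²) = 0.5.
The rolling condition ω = v/R makes the rotational term ½I(v/R)² = ½kMv², so KE_total = ½(1+k)Mv² = (3/4)Mv².
Setting this equal to Mgh gives the vertical rise h = (1+k)v₀²/(2g) = 1.5×7.59²/(2×9.8) = 4.409 m.
The distance along the slope is d = h/sinθ = 4.409/sin31.7° ≈ 8.39 m.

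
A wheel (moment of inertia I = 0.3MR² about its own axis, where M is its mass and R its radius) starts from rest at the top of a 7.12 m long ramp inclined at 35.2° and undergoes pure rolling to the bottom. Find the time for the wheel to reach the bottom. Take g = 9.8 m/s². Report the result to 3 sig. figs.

The moment of inertia is 0.3MR², giving k ≡ I/(MR²) = 0.3.
Newton's second law down the slope: Mg sinθ − f = Ma. The torque equation fR = Iα (with α = a/R) gives f = kMa.
Hence a = g sinθ/(1+k) = 9.8×sin35.2°/1.3 = 4.345 m/s².
With constant a from rest, t = √(2L/a) = √(2·7.12/4.345) ≈ 1.81 s.

t ≈ 1.81 s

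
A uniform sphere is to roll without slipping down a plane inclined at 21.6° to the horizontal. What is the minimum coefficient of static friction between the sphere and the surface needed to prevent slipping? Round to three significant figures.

μ_min ≈ 0.113

For this body I = (2/5)MR², i.e. k = I/(MR²) = 0.4.
Along the incline Mg sinθ − f = Ma, and torque about the center fR = Iα = kMR²(a/R) gives f = kMa.
These give a = g sinθ/(1+k) and the required friction f = kMg sinθ/(1+k).
With N = Mg cosθ, the no-slip condition f ≤ μN gives μ_min = f/N = k tanθ/(1+k).
μ_min = 0.4 × tan21.6° / 1.4 ≈ 0.113.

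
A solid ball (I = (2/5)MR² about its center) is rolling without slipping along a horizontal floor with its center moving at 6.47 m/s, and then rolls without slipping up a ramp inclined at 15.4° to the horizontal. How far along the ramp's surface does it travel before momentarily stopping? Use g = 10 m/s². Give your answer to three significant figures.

For this body I = (2/5)MR², i.e. k = I/(MR²) = 0.4.
Rolling without slipping gives ω = v/R, so the total kinetic energy is ½Mv² + ½Iω² = ½(1+k)Mv² = (7/10)Mv².
Setting this equal to Mgh gives the vertical rise h = (1+k)v₀²/(2g) = 1.4×6.47²/(2×10) = 2.93 m.
Along the incline, d = h/sinθ = 2.93/sin15.4° ≈ 11.0 m.

d ≈ 11.0 m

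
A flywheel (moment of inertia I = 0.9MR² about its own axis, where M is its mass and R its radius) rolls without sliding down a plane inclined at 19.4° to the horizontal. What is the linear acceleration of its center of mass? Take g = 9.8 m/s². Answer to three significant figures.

For this body I = 0.9MR², i.e. k = I/(MR²) = 0.9.
Along the incline Mg sinθ − f = Ma, and torque about the center fR = Iα = kMR²(a/R) gives f = kMa.
Eliminating f: Mg sinθ = (1+k)Ma, so a = g sinθ/(1+k) = 9.8 × sin19.4° / 1.9 ≈ 1.71 m/s².

a ≈ 1.71 m/s²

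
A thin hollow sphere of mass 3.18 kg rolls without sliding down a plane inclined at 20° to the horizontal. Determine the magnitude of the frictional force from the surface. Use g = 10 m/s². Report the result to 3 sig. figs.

f ≈ 4.35 N

For this body I = (2/3)MR², i.e. k = I/(MR²) = 2/3.
Along the incline Mg sinθ − f = Ma, and torque about the center fR = Iα = kMR²(a/R) gives f = kMa.
Combining, a = g sinθ/(1+k) and f = kMa = kMg sinθ/(1+k).
f = (2/3) × 3.18 × 10 × sin20° / 1.667 ≈ 4.35 N.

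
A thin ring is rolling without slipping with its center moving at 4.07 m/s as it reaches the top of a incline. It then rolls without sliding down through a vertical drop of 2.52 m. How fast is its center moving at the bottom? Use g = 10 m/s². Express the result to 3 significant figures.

For this body I = MR², i.e. k = I/(MR²) = 1.
Since it rolls without slipping, ω = v/R and KE = ½Mv² + ½Iω² = ½(1+k)Mv² = Mv².
Energy conservation: Mv₀² + Mgh = Mv², so v² = v₀² + 2gh/(1+k).
v = √(4.07² + 2×10×2.52/2) = √41.76 ≈ 6.46 m/s.

v ≈ 6.46 m/s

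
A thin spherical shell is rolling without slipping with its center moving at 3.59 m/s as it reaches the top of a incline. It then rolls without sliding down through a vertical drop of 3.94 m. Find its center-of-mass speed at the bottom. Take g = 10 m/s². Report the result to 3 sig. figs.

v ≈ 7.76 m/s

With I = (2/3)MR², the ratio k = I/(MR²) is 2/3.
Since it rolls without slipping, ω = v/R and KE = ½Mv² + ½Iω² = ½(1+k)Mv² = (5/6)Mv².
Conserving energy between top and bottom: (5/6)Mv² = (5/6)Mv₀² + Mgh, hence v² = v₀² + 2gh/(1+k).
v = √(3.59² + 2×10×3.94/1.667) = √60.17 ≈ 7.76 m/s.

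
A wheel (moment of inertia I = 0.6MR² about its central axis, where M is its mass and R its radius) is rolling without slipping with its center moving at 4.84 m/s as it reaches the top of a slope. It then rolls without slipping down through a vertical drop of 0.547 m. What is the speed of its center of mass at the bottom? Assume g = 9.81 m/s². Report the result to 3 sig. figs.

v ≈ 5.49 m/s

Here I = 0.6MR², so the shape factor k = I/(MR²) = 0.6.
Since it rolls without slipping, ω = v/R and KE = ½Mv² + ½Iω² = ½(1+k)Mv² = (4/5)Mv².
Conserving energy between top and bottom: (4/5)Mv² = (4/5)Mv₀² + Mgh, hence v² = v₀² + 2gh/(1+k).
v = √(4.84² + 2×9.81×0.547/1.6) = √30.13 ≈ 5.49 m/s.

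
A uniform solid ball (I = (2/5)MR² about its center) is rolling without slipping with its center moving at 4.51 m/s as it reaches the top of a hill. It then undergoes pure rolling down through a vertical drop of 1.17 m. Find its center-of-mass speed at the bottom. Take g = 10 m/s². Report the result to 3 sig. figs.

v ≈ 6.09 m/s

For this body I = (2/5)MR², i.e. k = I/(MR²) = 0.4.
Pure rolling means v = ωR; then KE = ½Mv² + ½I(v/R)² = ½(1+k)Mv² = (7/10)Mv².
Conserving energy between top and bottom: (7/10)Mv² = (7/10)Mv₀² + Mgh, hence v² = v₀² + 2gh/(1+k).
v = √(4.51² + 2×10×1.17/1.4) = √37.05 ≈ 6.09 m/s.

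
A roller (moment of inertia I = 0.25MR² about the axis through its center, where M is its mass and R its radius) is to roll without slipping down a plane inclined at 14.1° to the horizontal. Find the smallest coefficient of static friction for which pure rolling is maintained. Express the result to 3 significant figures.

μ_min ≈ 0.0502

With I = 0.25MR², the ratio k = I/(MR²) is 0.25.
Translational: Mg sinθ − f = Ma. Rotational about the CM: fR = Iα = kMRa, so f = kMa.
These give a = g sinθ/(1+k) and the required friction f = kMg sinθ/(1+k).
With N = Mg cosθ, the no-slip condition f ≤ μN gives μ_min = f/N = k tanθ/(1+k).
μ_min = 0.25 × tan14.1° / 1.25 ≈ 0.0502.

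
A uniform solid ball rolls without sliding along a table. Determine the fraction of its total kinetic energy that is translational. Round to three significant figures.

fraction ≈ 0.714

With I = (2/5)MR², the ratio k = I/(MR²) is 0.4.
Since ω = v/R, the translational part is ½Mv² and the rotational part is ½I(v/R)² = ½kMv²; the total is ½(1+k)Mv².
The translational fraction is therefore 1/(1+k) = 1/1.4 ≈ 0.714.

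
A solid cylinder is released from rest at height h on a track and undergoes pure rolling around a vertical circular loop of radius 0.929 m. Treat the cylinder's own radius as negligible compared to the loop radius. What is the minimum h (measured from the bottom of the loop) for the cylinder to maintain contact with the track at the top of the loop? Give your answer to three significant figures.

Here I = (1/2)MR², so the shape factor k = I/(MR²) = 0.5.
At the top, contact is just lost when gravity alone supplies the centripetal force: Mg = Mv_top²/r, i.e. v_top² = gr.
With ω = v/R, the kinetic energy at speed v is ½(1+k)Mv² = (3/4)Mv².
Energy conservation from release (height h) to the top (height 2r): Mgh = Mg(2r) + (3/4)M·gr.
Thus h_min = 2r + (1+k)r/2 = r(2 + 1.5/2) = 0.929 × 2.75 ≈ 2.55 m.

h_min ≈ 2.55 m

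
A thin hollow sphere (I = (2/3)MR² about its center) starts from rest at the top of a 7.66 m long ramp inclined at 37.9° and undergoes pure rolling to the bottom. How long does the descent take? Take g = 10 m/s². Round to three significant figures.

With I = (2/3)MR², the ratio k = I/(MR²) is 2/3.
Newton's second law down the slope: Mg sinθ − f = Ma. The torque equation fR = Iα (with α = a/R) gives f = kMa.
Hence a = g sinθ/(1+k) = 10×sin37.9°/1.667 = 3.686 m/s².
With constant a from rest, t = √(2L/a) = √(2·7.66/3.686) ≈ 2.04 s.

t ≈ 2.04 s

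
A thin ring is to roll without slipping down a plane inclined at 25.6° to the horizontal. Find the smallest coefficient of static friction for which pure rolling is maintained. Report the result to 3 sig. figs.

For this body I = MR², i.e. k = I/(MR²) = 1.
Along the incline Mg sinθ − f = Ma, and torque about the center fR = Iα = kMR²(a/R) gives f = kMa.
These give a = g sinθ/(1+k) and the required friction f = kMg sinθ/(1+k).
With N = Mg cosθ, the no-slip condition f ≤ μN gives μ_min = f/N = k tanθ/(1+k).
μ_min = 1 × tan25.6° / 2 ≈ 0.240.

μ_min ≈ 0.240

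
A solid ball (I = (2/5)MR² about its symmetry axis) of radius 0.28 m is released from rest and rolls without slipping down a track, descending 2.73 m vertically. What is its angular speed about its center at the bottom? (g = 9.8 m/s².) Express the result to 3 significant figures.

ω ≈ 22.1 rad/s

Here I = (2/5)MR², so the shape factor k = I/(MR²) = 0.4.
The rolling condition ω = v/R makes the rotational term ½I(v/R)² = ½kMv², so KE_total = ½(1+k)Mv² = (7/10)Mv².
Energy conservation Mgh = ½(1+k)Mv² gives v = √(2gh/(1+k)) = √(2 × 9.8 × 2.73 / 1.4) = 6.182 m/s.
The angular speed follows from ω = v/R = 6.182/0.28 ≈ 22.1 rad/s.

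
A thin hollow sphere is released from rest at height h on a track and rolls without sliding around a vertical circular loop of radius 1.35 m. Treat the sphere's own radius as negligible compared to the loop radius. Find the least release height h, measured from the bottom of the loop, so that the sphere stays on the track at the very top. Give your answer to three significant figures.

h_min ≈ 3.83 m

With I = (2/3)MR², the ratio k = I/(MR²) is 2/3.
At the top, contact is just lost when gravity alone supplies the centripetal force: Mg = Mv_top²/r, i.e. v_top² = gr.
With ω = v/R, the kinetic energy at speed v is ½(1+k)Mv² = (5/6)Mv².
Energy conservation from release (height h) to the top (height 2r): Mgh = Mg(2r) + (5/6)M·gr.
Thus h_min = 2r + (1+k)r/2 = r(2 + 1.667/2) = 1.35 × 2.833 ≈ 3.83 m.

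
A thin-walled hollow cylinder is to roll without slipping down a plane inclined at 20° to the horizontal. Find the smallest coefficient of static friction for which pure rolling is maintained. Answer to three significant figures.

μ_min ≈ 0.182

For this body I = MR², i.e. k = I/(MR²) = 1.
Along the incline Mg sinθ − f = Ma, and torque about the center fR = Iα = kMR²(a/R) gives f = kMa.
These give a = g sinθ/(1+k) and the required friction f = kMg sinθ/(1+k).
The normal force is N = Mg cosθ, so μ_min = f/N = k tanθ/(1+k).
μ_min = 1 × tan20° / 2 ≈ 0.182.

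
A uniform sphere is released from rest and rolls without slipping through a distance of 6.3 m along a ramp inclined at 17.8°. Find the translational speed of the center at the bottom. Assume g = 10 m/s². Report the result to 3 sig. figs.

The moment of inertia is (2/5)MR², giving k ≡ I/(MR²) = 0.4.
Pure rolling means v = ωR; then KE = ½Mv² + ½I(v/R)² = ½(1+k)Mv² = (7/10)Mv².
The vertical drop is h = L sinθ = 6.3 × sin17.8° = 1.926 m.
Setting Mgh = (7/10)Mv² gives v = √(2gh/(1+k)) = √(2·10·1.926/1.4) ≈ 5.25 m/s.

v ≈ 5.25 m/s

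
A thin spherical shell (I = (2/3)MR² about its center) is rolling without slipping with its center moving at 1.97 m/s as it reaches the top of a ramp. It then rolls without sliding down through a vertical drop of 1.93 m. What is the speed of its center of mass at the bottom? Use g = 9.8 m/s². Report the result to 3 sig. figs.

v ≈ 5.16 m/s

For this body I = (2/3)MR², i.e. k = I/(MR²) = 2/3.
Since it rolls without slipping, ω = v/R and KE = ½Mv² + ½Iω² = ½(1+k)Mv² = (5/6)Mv².
Conserving energy between top and bottom: (5/6)Mv² = (5/6)Mv₀² + Mgh, hence v² = v₀² + 2gh/(1+k).
v = √(1.97² + 2×9.8×1.93/1.667) = √26.58 ≈ 5.16 m/s.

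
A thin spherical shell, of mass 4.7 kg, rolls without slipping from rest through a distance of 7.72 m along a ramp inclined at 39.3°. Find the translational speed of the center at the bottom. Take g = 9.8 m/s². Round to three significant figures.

v ≈ 7.58 m/s

With I = (2/3)MR², the ratio k = I/(MR²) is 2/3.
Rolling without slipping gives ω = v/R, so the total kinetic energy is ½Mv² + ½Iω² = ½(1+k)Mv² = (5/6)Mv².
The vertical drop is h = L sinθ = 7.72 × sin39.3° = 4.89 m.
Setting Mgh = (5/6)Mv² gives v = √(2gh/(1+k)) = √(2·9.8·4.89/1.667) ≈ 7.58 m/s.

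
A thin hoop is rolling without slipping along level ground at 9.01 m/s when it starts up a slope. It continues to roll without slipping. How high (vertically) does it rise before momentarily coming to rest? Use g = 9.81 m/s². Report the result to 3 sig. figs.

h ≈ 8.28 m

Here I = MR², so the shape factor k = I/(MR²) = 1.
Pure rolling means v = ωR; then KE = ½Mv² + ½I(v/R)² = ½(1+k)Mv² = Mv².
At the top the kinetic energy is zero, so Mv₀² = Mgh.
Thus h = (1+k)v₀²/(2g) = 2 × 9.01² / (2 × 9.81) ≈ 8.28 m.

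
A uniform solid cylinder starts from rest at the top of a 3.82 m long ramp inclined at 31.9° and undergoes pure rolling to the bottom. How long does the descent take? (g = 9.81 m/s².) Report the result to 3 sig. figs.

t ≈ 1.49 s

With I = (1/2)MR², the ratio k = I/(MR²) is 0.5.
Along the incline Mg sinθ − f = Ma, and torque about the center fR = Iα = kMR²(a/R) gives f = kMa.
Hence a = g sinθ/(1+k) = 9.81×sin31.9°/1.5 = 3.456 m/s².
Starting from rest, L = ½at², so t = √(2L/a) = √(2×3.82/3.456) ≈ 1.49 s.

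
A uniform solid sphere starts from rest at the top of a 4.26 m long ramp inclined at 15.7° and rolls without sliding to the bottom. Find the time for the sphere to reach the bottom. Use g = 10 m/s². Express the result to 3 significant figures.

The moment of inertia is (2/5)MR², giving k ≡ I/(MR²) = 0.4.
Newton's second law down the slope: Mg sinθ − f = Ma. The torque equation fR = Iα (with α = a/R) gives f = kMa.
Hence a = g sinθ/(1+k) = 10×sin15.7°/1.4 = 1.933 m/s².
Starting from rest, L = ½at², so t = √(2L/a) = √(2×4.26/1.933) ≈ 2.10 s.

t ≈ 2.10 s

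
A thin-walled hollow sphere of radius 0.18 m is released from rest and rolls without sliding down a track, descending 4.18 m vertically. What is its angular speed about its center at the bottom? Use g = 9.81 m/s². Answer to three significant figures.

For this body I = (2/3)MR², i.e. k = I/(MR²) = 2/3.
Since it rolls without slipping, ω = v/R and KE = ½Mv² + ½Iω² = ½(1+k)Mv² = (5/6)Mv².
Energy conservation Mgh = ½(1+k)Mv² gives v = √(2gh/(1+k)) = √(2 × 9.81 × 4.18 / 1.667) = 7.015 m/s.
The angular speed follows from ω = v/R = 7.015/0.18 ≈ 39.0 rad/s.

ω ≈ 39.0 rad/s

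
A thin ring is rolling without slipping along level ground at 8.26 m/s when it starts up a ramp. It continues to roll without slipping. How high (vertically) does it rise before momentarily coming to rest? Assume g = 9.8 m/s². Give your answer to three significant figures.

h ≈ 6.96 m

With I = MR², the ratio k = I/(MR²) is 1.
The rolling condition ω = v/R makes the rotational term ½I(v/R)² = ½kMv², so KE_total = ½(1+k)Mv² = Mv².
At the top the kinetic energy is zero, so Mv₀² = Mgh.
Thus h = (1+k)v₀²/(2g) = 2 × 8.26² / (2 × 9.8) ≈ 6.96 m.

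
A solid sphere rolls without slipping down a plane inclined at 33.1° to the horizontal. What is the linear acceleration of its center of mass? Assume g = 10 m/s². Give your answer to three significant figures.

Here I = (2/5)MR², so the shape factor k = I/(MR²) = 0.4.
Translational: Mg sinθ − f = Ma. Rotational about the CM: fR = Iα = kMRa, so f = kMa.
Eliminating f: Mg sinθ = (1+k)Ma, so a = g sinθ/(1+k) = 10 × sin33.1° / 1.4 ≈ 3.90 m/s².

a ≈ 3.90 m/s²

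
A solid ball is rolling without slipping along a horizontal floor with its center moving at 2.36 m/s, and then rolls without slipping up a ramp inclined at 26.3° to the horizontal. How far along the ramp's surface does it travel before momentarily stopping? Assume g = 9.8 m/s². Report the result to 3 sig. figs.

For this body I = (2/5)MR², i.e. k = I/(MR²) = 0.4.
Rolling without slipping gives ω = v/R, so the total kinetic energy is ½Mv² + ½Iω² = ½(1+k)Mv² = (7/10)Mv².
Setting this equal to Mgh gives the vertical rise h = (1+k)v₀²/(2g) = 1.4×2.36²/(2×9.8) = 0.3978 m.
The distance along the slope is d = h/sinθ = 0.3978/sin26.3° ≈ 0.898 m.

d ≈ 0.898 m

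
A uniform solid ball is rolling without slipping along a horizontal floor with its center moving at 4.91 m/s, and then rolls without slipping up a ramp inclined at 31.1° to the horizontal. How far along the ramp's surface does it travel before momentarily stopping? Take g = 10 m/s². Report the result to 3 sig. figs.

For this body I = (2/5)MR², i.e. k = I/(MR²) = 0.4.
The rolling condition ω = v/R makes the rotational term ½I(v/R)² = ½kMv², so KE_total = ½(1+k)Mv² = (7/10)Mv².
Setting this equal to Mgh gives the vertical rise h = (1+k)v₀²/(2g) = 1.4×4.91²/(2×10) = 1.688 m.
Along the incline, d = h/sinθ = 1.688/sin31.1° ≈ 3.27 m.

d ≈ 3.27 m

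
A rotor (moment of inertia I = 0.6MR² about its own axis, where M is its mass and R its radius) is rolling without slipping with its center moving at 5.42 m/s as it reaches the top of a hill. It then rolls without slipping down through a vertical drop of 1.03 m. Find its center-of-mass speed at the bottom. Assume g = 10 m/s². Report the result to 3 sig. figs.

For this body I = 0.6MR², i.e. k = I/(MR²) = 0.6.
The rolling condition ω = v/R makes the rotational term ½I(v/R)² = ½kMv², so KE_total = ½(1+k)Mv² = (4/5)Mv².
Conserving energy between top and bottom: (4/5)Mv² = (4/5)Mv₀² + Mgh, hence v² = v₀² + 2gh/(1+k).
v = √(5.42² + 2×10×1.03/1.6) = √42.25 ≈ 6.50 m/s.

v ≈ 6.50 m/s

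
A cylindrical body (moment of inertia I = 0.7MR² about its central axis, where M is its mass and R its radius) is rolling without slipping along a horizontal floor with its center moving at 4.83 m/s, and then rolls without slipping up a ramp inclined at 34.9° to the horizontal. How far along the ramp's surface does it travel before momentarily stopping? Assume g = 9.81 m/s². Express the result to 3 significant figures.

The moment of inertia is 0.7MR², giving k ≡ I/(MR²) = 0.7.
The rolling condition ω = v/R makes the rotational term ½I(v/R)² = ½kMv², so KE_total = ½(1+k)Mv² = (17/20)Mv².
Setting this equal to Mgh gives the vertical rise h = (1+k)v₀²/(2g) = 1.7×4.83²/(2×9.81) = 2.021 m.
Along the incline, d = h/sinθ = 2.021/sin34.9° ≈ 3.53 m.

d ≈ 3.53 m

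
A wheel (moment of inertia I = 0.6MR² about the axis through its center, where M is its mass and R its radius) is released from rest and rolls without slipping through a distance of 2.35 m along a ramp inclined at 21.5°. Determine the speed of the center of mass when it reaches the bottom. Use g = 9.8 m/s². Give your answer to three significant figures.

v ≈ 3.25 m/s

Here I = 0.6MR², so the shape factor k = I/(MR²) = 0.6.
Pure rolling means v = ωR; then KE = ½Mv² + ½I(v/R)² = ½(1+k)Mv² = (4/5)Mv².
The vertical drop is h = L sinθ = 2.35 × sin21.5° = 0.8613 m.
Setting Mgh = (4/5)Mv² gives v = √(2gh/(1+k)) = √(2·9.8·0.8613/1.6) ≈ 3.25 m/s.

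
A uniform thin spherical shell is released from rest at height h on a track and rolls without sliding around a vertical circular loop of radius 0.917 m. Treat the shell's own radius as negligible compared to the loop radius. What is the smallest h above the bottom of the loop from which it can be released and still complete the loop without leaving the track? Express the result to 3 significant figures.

h_min ≈ 2.60 m

Here I = (2/3)MR², so the shape factor k = I/(MR²) = 2/3.
At the top of the loop, the minimum-contact condition is Mg = Mv_top²/r, so v_top² = gr.
With ω = v/R, the kinetic energy at speed v is ½(1+k)Mv² = (5/6)Mv².
Energy conservation from release (height h) to the top (height 2r): Mgh = Mg(2r) + (5/6)M·gr.
Thus h_min = 2r + (1+k)r/2 = r(2 + 1.667/2) = 0.917 × 2.833 ≈ 2.60 m.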